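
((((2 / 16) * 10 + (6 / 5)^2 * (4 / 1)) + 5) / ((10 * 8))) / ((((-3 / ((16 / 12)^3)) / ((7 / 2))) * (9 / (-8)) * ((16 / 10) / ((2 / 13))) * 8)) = 8407 / 1895400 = 0.00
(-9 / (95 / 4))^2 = 1296 / 9025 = 0.14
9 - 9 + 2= 2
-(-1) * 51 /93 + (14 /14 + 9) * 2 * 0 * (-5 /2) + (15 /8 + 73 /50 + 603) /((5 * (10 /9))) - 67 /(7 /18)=-135835549 /2170000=-62.60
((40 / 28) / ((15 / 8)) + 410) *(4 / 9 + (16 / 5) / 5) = 2104744 / 4725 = 445.45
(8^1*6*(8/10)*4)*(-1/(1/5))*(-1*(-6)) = -4608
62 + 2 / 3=188 / 3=62.67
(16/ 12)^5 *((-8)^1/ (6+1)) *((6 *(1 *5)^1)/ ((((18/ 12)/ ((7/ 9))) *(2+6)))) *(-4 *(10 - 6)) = 327680/ 2187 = 149.83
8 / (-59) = -8 / 59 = -0.14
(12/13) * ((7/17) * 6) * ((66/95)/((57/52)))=44352/30685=1.45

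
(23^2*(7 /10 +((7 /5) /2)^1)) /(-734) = -3703 /3670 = -1.01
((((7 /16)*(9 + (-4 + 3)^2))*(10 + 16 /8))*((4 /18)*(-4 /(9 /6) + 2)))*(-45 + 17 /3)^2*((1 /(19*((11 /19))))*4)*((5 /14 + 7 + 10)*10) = -8354400 /11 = -759490.91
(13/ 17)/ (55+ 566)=13/ 10557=0.00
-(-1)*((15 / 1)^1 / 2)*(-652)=-4890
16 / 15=1.07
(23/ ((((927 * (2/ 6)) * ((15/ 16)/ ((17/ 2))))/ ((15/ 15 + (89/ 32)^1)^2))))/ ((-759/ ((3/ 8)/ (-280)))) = 22627/ 1328947200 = 0.00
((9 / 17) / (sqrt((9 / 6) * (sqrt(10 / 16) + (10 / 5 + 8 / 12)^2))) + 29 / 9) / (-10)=-29 / 90-9 * sqrt(6) / (85 * sqrt(9 * sqrt(10) + 256))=-0.34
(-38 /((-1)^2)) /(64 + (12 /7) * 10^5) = -133 /600224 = -0.00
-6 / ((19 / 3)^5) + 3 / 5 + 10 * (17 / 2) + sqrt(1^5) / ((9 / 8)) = 9636911698 / 111424455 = 86.49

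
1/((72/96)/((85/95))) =68/57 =1.19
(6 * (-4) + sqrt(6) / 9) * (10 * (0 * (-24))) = 0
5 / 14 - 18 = -247 / 14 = -17.64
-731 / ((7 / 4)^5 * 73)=-748544 / 1226911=-0.61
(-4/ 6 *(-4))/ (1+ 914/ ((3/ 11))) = 8/ 10057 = 0.00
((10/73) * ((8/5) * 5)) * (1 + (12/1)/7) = 1520/511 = 2.97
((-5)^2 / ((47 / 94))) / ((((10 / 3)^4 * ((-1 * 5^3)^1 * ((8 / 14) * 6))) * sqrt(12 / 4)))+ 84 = 84- 63 * sqrt(3) / 200000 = 84.00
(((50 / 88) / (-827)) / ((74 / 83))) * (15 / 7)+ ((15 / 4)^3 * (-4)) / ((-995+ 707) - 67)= 1585963275 / 2676555728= 0.59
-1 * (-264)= 264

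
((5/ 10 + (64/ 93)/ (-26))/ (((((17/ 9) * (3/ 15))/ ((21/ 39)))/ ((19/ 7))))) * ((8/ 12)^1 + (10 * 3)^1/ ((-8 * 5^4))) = 4311841/ 3562520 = 1.21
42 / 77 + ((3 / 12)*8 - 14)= -126 / 11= -11.45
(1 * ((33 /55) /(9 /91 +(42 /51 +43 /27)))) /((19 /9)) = 0.11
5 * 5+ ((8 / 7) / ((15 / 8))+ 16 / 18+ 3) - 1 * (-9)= 38.50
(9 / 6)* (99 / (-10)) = -14.85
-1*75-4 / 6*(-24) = -59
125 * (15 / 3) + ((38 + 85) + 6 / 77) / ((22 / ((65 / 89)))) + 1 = 94995521 / 150766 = 630.09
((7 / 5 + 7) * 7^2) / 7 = 294 / 5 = 58.80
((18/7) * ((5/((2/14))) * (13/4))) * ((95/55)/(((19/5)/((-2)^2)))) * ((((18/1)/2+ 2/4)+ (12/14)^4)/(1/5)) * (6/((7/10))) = 228828.64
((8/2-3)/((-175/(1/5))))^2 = 1/765625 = 0.00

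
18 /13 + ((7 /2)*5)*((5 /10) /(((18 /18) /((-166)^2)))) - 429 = 3128936 /13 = 240687.38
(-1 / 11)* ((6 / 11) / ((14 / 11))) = -3 / 77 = -0.04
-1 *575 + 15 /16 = -9185 /16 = -574.06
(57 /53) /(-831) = -19 /14681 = -0.00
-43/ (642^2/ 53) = -2279/ 412164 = -0.01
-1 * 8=-8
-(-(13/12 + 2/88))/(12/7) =511/792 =0.65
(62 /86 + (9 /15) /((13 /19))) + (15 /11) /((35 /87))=4.99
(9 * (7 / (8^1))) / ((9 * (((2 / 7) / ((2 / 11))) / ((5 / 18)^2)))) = 1225 / 28512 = 0.04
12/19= 0.63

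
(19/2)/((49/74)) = 703/49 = 14.35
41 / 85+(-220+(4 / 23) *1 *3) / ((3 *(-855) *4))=505213 / 1002915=0.50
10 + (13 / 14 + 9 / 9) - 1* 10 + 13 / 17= 641 / 238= 2.69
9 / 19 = 0.47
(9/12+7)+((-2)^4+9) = 131/4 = 32.75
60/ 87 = 0.69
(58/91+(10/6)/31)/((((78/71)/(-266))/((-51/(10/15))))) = 134135117/10478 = 12801.60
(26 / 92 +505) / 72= 23243 / 3312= 7.02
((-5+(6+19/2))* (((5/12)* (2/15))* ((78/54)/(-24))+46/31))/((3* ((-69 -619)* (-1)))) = 1249115/165846528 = 0.01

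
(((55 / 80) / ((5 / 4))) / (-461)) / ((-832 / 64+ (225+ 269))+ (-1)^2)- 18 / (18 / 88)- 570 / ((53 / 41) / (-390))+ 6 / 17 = 688222388275289 / 4004080040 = 171880.28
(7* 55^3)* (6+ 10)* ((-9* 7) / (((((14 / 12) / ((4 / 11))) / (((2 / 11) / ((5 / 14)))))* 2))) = -93139200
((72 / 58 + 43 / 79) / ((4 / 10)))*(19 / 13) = 388645 / 59566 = 6.52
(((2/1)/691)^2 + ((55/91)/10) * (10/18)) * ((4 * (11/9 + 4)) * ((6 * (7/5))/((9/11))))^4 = 1318297316599219535710208/18555686671348125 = 71045461.15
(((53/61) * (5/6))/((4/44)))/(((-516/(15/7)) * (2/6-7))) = 2915/587552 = 0.00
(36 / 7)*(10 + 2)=432 / 7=61.71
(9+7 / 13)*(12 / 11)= 1488 / 143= 10.41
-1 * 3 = -3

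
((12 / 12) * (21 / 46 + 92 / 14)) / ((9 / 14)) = 2263 / 207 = 10.93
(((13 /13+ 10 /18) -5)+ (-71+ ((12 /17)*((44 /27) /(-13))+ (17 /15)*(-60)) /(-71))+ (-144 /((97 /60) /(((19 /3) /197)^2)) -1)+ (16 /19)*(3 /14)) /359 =-5260230077698781 /25383026780691489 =-0.21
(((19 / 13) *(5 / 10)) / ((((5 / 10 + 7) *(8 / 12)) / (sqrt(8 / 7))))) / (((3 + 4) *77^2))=0.00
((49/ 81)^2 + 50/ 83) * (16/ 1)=8437328/ 544563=15.49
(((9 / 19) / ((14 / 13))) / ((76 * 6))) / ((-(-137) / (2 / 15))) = 13 / 13847960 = 0.00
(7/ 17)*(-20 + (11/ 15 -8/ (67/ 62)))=-187621/ 17085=-10.98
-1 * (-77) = 77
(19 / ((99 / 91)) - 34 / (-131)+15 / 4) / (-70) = -222799 / 726264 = -0.31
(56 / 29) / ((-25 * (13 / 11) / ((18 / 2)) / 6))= -33264 / 9425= -3.53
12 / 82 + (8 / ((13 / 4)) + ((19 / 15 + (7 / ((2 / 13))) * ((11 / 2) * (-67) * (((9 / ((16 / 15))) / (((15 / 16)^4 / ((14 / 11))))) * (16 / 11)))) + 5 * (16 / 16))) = -248461301592 / 732875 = -339022.76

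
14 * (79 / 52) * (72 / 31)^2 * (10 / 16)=895860 / 12493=71.71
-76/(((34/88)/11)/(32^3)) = -1205338112/17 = -70902241.88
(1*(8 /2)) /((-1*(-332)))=1 /83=0.01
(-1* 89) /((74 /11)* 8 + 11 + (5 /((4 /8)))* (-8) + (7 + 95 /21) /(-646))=6640557 /1134092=5.86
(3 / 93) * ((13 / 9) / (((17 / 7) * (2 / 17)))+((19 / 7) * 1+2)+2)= 1483 / 3906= 0.38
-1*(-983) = 983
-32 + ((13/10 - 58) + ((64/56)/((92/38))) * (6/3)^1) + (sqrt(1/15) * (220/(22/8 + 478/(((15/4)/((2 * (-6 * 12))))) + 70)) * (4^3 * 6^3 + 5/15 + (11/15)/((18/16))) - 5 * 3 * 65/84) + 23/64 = -728667/7360 - 328481648 * sqrt(15)/29617569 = -141.96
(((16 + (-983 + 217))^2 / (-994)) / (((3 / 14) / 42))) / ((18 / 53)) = -23187500 / 71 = -326584.51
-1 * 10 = -10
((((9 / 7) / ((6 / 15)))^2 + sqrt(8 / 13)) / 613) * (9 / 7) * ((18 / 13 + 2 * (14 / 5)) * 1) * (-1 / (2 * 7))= -827415 / 76534276 - 4086 * sqrt(26) / 25381265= -0.01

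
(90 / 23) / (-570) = -3 / 437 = -0.01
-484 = -484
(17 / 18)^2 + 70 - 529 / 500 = 707069 / 10125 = 69.83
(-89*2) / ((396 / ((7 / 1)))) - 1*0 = -623 / 198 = -3.15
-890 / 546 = -445 / 273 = -1.63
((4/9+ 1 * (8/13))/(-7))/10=-62/4095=-0.02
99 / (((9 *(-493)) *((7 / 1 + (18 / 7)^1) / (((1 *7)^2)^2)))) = -184877 / 33031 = -5.60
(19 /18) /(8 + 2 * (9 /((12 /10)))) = 19 /414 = 0.05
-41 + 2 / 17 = -695 / 17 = -40.88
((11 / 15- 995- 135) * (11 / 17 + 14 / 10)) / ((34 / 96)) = -6527.08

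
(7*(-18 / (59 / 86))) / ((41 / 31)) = -335916 / 2419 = -138.87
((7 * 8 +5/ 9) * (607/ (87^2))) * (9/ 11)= 308963/ 83259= 3.71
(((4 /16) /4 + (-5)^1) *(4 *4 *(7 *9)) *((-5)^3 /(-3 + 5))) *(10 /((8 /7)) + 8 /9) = 23986375 /8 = 2998296.88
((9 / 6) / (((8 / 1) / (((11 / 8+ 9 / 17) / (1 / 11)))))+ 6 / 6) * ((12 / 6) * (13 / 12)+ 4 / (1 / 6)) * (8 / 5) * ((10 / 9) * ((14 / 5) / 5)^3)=577444273 / 14343750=40.26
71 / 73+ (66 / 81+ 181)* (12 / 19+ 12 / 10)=20845411 / 62415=333.98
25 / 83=0.30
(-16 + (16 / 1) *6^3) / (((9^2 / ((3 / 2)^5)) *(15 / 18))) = 387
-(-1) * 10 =10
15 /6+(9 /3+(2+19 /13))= 233 /26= 8.96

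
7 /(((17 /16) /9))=1008 /17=59.29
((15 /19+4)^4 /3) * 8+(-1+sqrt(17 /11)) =sqrt(187) /11+548208725 /390963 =1403.44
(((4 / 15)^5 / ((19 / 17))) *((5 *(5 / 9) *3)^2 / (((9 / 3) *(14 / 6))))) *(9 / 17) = 1024 / 161595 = 0.01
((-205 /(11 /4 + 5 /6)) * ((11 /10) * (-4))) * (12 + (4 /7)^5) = 2194111392 /722701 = 3035.99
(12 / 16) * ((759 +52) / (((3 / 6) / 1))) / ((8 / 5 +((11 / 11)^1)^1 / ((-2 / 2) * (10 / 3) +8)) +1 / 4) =589.31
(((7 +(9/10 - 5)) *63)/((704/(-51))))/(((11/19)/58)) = -51340527/38720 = -1325.94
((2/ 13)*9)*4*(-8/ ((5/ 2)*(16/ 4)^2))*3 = -216/ 65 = -3.32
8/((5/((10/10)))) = 8/5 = 1.60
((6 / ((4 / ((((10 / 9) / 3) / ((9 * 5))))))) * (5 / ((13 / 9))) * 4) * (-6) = -40 / 39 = -1.03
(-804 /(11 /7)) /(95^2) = -5628 /99275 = -0.06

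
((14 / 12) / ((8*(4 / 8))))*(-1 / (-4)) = 7 / 96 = 0.07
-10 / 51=-0.20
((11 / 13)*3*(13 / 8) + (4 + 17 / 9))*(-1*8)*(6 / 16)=-721 / 24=-30.04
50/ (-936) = -25/ 468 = -0.05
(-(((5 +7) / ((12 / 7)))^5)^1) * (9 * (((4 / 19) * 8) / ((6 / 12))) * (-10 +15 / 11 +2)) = 706700736 / 209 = 3381343.23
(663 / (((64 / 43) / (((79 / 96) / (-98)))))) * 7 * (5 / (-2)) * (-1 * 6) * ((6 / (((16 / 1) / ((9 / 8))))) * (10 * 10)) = -7601212125 / 458752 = -16569.33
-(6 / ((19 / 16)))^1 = -96 / 19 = -5.05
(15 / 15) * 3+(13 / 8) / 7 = 181 / 56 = 3.23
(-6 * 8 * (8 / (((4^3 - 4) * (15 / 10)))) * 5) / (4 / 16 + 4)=-256 / 51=-5.02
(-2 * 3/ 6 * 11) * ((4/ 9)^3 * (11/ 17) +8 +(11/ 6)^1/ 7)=-15876443/ 173502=-91.51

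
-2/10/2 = -1/10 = -0.10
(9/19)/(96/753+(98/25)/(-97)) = 5478075/1007038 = 5.44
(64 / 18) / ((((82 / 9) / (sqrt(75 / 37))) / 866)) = 481.15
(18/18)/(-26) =-1/26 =-0.04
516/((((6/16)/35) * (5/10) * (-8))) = -12040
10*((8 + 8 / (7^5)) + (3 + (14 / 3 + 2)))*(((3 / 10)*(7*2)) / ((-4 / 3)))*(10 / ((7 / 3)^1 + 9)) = -40085775 / 81634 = -491.04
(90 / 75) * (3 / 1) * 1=3.60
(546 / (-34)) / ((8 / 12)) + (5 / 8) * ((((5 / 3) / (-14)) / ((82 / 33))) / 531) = -1997014963 / 82903968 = -24.09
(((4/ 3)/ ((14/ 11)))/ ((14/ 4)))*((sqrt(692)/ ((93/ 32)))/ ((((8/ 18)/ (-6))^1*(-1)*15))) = 1408*sqrt(173)/ 7595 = 2.44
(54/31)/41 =54/1271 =0.04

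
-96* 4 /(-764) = 0.50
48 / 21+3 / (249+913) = 2659 / 1162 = 2.29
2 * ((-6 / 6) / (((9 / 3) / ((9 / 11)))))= -6 / 11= -0.55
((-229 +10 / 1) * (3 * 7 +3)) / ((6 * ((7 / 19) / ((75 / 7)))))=-1248300 / 49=-25475.51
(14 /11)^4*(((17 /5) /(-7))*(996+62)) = -98707168 /73205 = -1348.37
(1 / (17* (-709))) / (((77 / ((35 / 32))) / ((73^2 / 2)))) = -26645 / 8485312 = -0.00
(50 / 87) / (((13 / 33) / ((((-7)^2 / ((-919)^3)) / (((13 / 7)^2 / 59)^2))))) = -225244892950 / 8357209583077823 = -0.00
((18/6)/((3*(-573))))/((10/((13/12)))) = -0.00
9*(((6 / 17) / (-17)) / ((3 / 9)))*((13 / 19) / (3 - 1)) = -0.19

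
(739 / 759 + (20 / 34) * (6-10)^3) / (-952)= 0.04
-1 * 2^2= -4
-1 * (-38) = 38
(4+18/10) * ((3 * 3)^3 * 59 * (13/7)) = 16215147/35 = 463289.91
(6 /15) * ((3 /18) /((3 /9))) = 1 /5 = 0.20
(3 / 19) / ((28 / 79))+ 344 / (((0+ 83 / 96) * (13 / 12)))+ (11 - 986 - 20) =-360076921 / 574028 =-627.28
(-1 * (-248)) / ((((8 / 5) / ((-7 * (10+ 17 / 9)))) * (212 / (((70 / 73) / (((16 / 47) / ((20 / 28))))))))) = -136411625 / 1114272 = -122.42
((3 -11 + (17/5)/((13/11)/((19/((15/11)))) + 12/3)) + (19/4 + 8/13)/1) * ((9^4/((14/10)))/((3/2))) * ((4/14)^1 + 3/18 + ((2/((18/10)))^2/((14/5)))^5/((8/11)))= -245138623852192259887/91596680642176164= -2676.28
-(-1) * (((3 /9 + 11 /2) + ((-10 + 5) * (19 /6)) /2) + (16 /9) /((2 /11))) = 277 /36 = 7.69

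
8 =8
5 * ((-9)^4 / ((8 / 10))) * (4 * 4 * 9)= 5904900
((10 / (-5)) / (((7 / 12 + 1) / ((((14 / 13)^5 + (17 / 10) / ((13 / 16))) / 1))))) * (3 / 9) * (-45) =473285952 / 7054567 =67.09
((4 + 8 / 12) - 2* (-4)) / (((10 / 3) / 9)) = 171 / 5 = 34.20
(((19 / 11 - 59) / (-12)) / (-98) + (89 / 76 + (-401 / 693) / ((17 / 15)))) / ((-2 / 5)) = -32605 / 21318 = -1.53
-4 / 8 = -1 / 2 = -0.50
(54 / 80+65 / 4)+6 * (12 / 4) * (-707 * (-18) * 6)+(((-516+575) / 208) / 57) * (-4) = 40737954187 / 29640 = 1374424.91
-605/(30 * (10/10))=-121/6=-20.17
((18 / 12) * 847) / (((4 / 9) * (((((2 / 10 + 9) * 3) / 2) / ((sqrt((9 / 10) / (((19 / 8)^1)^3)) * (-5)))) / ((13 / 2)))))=-1486485 * sqrt(95) / 8303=-1744.97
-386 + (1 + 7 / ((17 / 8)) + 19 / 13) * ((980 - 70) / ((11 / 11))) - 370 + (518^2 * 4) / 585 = 62816012 / 9945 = 6316.34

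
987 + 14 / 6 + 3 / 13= 989.56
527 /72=7.32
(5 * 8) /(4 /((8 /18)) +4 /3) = 120 /31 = 3.87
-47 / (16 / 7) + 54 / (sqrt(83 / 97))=-329 / 16 + 54 *sqrt(8051) / 83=37.81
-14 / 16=-7 / 8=-0.88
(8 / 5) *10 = 16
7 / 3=2.33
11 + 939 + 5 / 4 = 3805 / 4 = 951.25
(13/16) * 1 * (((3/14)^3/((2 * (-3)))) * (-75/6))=2925/175616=0.02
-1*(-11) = 11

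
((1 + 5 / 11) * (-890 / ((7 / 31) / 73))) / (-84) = 8056280 / 1617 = 4982.24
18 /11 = 1.64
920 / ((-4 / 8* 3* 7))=-1840 / 21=-87.62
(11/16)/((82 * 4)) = 11/5248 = 0.00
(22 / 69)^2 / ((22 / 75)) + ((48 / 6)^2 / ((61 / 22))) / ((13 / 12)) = 27250102 / 1258491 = 21.65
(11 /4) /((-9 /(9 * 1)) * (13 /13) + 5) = 11 /16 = 0.69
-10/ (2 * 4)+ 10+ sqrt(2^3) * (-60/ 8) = 35/ 4 - 15 * sqrt(2) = -12.46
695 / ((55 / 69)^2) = 1093.85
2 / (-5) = -2 / 5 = -0.40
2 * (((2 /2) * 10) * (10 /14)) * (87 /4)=2175 /7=310.71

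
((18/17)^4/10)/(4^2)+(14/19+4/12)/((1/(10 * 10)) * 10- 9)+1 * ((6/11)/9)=-2413455397/46607223630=-0.05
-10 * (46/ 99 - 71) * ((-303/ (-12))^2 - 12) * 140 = 12231248225/ 198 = 61773980.93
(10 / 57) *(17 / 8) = 85 / 228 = 0.37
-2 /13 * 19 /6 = -19 /39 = -0.49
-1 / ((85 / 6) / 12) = -72 / 85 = -0.85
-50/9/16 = -25/72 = -0.35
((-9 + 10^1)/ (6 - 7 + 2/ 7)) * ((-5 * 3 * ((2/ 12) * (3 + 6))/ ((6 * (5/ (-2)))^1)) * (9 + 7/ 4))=-903/ 40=-22.58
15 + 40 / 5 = 23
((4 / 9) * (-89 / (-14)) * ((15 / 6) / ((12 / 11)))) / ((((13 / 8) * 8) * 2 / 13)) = 3.24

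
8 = 8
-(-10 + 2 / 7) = 68 / 7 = 9.71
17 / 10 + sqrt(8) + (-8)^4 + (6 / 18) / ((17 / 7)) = 2 * sqrt(2) + 2089897 / 510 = 4100.67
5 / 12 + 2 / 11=79 / 132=0.60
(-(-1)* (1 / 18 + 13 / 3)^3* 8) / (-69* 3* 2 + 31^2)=493039 / 398763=1.24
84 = 84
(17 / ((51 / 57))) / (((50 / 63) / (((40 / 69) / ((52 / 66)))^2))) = 1158696 / 89401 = 12.96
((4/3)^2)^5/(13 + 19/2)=2097152/2657205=0.79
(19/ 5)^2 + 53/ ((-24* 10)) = 17063/ 1200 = 14.22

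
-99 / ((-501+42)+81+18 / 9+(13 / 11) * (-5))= 1089 / 4201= 0.26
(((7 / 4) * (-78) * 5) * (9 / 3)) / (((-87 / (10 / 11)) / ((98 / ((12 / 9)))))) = 1003275 / 638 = 1572.53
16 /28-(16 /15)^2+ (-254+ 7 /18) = -800659 /3150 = -254.18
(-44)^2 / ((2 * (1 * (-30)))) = -484 / 15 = -32.27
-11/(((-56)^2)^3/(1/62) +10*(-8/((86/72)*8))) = -473/82222051229336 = -0.00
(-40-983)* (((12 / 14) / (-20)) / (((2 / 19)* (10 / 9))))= 524799 / 1400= 374.86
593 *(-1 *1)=-593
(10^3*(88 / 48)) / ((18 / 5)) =13750 / 27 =509.26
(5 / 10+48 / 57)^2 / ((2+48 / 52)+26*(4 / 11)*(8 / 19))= 371943 / 1425608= 0.26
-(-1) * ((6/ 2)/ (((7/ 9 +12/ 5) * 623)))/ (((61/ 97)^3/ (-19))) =-2341006245/ 20221510309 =-0.12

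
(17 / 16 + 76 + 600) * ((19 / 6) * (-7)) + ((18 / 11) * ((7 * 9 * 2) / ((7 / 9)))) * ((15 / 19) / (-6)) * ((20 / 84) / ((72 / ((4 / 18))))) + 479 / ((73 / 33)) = -50551675225 / 3417568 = -14791.71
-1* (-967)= 967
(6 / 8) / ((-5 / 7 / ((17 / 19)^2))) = -6069 / 7220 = -0.84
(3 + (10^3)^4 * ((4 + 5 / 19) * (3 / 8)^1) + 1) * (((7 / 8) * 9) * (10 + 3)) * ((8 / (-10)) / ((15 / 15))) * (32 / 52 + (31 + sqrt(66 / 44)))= -393249937500983934 / 95 - 6219281250015561 * sqrt(6) / 95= -4299831611898745.19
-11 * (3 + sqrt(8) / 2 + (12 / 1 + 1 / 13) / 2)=-2585 / 26 - 11 * sqrt(2)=-114.98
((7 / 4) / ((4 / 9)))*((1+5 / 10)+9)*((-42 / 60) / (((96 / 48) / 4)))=-57.88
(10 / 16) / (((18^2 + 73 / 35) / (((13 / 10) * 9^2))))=0.20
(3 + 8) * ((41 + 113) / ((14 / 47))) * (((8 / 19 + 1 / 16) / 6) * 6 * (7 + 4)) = 9195879 / 304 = 30249.60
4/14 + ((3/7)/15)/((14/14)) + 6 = 221/35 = 6.31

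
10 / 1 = 10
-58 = -58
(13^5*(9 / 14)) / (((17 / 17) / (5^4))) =2088523125 / 14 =149180223.21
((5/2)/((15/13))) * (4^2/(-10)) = -52/15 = -3.47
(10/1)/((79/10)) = 100/79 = 1.27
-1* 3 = -3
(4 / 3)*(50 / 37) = 200 / 111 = 1.80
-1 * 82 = -82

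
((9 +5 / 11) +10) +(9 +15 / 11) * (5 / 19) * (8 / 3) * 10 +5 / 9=9181 / 99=92.74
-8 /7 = -1.14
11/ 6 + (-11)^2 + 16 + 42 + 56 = 1421/ 6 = 236.83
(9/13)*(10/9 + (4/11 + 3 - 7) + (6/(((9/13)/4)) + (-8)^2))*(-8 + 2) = -399.36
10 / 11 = 0.91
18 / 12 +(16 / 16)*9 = 21 / 2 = 10.50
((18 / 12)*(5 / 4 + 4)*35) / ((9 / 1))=245 / 8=30.62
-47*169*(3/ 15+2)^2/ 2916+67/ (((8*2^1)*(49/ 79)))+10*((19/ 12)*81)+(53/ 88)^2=8827261987933/ 6915585600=1276.43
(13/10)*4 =26/5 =5.20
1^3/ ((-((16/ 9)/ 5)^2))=-2025/ 256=-7.91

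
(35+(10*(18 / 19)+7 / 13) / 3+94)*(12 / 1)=392248 / 247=1588.05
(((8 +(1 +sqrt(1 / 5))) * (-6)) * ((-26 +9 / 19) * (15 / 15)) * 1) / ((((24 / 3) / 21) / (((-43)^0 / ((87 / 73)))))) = 148701 * sqrt(5) / 2204 +6691545 / 2204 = 3186.96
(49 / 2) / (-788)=-49 / 1576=-0.03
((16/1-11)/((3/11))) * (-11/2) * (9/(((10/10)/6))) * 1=-5445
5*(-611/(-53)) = 3055/53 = 57.64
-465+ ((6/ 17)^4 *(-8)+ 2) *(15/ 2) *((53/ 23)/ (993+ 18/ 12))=-592187935375/ 1273611729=-464.97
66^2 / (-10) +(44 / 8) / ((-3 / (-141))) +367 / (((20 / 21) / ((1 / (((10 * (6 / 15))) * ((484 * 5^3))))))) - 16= -934596293 / 4840000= -193.10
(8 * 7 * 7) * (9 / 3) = 1176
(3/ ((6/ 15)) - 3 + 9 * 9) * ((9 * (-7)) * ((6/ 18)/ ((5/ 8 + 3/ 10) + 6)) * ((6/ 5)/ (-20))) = 21546/ 1385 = 15.56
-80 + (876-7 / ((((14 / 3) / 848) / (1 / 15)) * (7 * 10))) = 139088 / 175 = 794.79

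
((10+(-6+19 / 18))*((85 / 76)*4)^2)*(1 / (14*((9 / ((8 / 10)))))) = 18785 / 29241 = 0.64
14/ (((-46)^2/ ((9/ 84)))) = 3/ 4232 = 0.00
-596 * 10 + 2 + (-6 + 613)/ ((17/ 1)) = -100679/ 17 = -5922.29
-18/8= -9/4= -2.25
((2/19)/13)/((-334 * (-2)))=1/82498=0.00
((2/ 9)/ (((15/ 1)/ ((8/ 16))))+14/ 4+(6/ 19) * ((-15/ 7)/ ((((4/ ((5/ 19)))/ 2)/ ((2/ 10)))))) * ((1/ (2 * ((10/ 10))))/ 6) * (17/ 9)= 40475623/ 73687320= 0.55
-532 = -532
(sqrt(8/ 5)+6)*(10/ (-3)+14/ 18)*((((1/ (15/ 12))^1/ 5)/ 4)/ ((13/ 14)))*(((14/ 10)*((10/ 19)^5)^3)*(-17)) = 122617600000000000*sqrt(10)/ 1776191862495351400983+613088000000000000/ 592063954165117133661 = 0.00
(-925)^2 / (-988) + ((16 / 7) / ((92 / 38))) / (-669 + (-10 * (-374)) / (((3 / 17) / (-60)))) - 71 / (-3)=-511417846984171 / 607131855876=-842.35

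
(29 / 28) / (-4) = -29 / 112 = -0.26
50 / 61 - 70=-4220 / 61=-69.18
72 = 72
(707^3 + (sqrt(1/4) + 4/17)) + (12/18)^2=108138332719/306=353393244.18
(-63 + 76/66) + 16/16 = -2008/33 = -60.85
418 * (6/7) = 2508/7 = 358.29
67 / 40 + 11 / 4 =177 / 40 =4.42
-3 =-3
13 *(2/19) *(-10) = -260/19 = -13.68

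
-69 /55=-1.25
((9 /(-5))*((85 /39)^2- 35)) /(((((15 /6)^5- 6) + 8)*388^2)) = 0.00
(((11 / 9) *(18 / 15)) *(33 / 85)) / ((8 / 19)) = 1.35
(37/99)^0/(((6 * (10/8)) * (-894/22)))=-22/6705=-0.00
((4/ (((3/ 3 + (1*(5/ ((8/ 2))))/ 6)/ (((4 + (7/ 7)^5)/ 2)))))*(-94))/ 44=-5640/ 319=-17.68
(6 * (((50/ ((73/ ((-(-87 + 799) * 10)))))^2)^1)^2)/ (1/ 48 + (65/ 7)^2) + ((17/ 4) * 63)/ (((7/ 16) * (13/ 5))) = 2946672784631003297653143540/ 74887212251917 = 39348143641914.95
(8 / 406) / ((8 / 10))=5 / 203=0.02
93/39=2.38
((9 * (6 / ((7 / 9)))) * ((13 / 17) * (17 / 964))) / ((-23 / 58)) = -91611 / 38801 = -2.36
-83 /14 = -5.93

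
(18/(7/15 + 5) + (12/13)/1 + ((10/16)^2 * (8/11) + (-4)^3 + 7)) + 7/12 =-51.92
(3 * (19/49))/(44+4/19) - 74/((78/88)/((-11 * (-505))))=-248154723521/535080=-463771.26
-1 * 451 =-451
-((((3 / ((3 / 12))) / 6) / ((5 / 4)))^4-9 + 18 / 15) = 779 / 625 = 1.25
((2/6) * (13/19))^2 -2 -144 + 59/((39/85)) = -733160/42237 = -17.36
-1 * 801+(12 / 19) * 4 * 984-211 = 1473.89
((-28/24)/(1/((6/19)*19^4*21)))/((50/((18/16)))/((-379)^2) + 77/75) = -32586601948425/33191071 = -981788.20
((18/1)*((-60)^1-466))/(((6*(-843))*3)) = 526/843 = 0.62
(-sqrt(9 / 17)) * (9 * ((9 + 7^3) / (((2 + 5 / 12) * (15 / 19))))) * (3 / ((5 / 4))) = -8667648 * sqrt(17) / 12325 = -2899.60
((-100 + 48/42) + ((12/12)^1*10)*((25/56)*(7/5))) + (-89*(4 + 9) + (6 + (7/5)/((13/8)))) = -2261797/1820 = -1242.75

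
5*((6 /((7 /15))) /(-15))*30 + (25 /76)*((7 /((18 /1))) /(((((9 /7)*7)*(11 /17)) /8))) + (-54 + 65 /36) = -85601893 /474012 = -180.59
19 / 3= 6.33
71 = 71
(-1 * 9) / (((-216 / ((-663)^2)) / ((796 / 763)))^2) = -94465939370881 / 2328676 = -40566373.07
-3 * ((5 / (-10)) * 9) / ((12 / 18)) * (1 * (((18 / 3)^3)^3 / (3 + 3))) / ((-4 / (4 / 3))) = -11337408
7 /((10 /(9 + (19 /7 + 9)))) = 29 /2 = 14.50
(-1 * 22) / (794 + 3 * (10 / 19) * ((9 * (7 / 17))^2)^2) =-1586899 / 78753938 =-0.02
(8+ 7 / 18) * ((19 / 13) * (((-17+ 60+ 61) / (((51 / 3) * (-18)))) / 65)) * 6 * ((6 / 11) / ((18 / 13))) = -11476 / 75735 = -0.15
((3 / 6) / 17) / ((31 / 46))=23 / 527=0.04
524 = 524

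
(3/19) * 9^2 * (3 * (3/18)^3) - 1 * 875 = -132973/152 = -874.82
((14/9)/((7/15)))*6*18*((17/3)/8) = 255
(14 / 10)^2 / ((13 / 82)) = 4018 / 325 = 12.36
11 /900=0.01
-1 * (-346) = 346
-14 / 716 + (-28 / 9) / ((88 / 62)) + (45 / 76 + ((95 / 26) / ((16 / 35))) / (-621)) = -15774939007 / 9664608096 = -1.63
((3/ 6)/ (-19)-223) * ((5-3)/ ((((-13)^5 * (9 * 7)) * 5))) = 565/ 148145907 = 0.00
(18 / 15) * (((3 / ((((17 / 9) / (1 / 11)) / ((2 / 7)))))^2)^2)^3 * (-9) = -33198531813531453579264 / 126545225178389194820916141809034884405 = -0.00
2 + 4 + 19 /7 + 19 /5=438 /35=12.51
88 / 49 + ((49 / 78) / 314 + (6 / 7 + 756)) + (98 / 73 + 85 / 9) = 202227549103 / 262823652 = 769.44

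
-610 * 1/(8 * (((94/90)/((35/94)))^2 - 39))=756590625/308902604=2.45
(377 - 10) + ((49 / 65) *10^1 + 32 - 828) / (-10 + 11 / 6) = 295279 / 637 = 463.55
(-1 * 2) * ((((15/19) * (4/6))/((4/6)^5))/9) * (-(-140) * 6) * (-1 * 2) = 28350/19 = 1492.11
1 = 1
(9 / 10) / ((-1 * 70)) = -9 / 700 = -0.01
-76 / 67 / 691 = -76 / 46297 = -0.00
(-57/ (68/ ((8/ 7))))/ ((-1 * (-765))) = -38/ 30345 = -0.00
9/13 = 0.69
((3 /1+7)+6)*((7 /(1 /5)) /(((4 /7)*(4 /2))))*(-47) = -23030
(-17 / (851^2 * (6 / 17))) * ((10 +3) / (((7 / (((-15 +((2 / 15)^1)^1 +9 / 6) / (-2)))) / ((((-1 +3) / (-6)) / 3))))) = 0.00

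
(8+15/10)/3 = 19/6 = 3.17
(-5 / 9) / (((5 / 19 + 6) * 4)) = -95 / 4284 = -0.02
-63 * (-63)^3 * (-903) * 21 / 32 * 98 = -14637446572707 / 16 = -914840410794.19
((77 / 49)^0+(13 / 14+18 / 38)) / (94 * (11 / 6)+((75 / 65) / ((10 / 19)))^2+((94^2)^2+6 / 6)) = 647946 / 21058721297215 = 0.00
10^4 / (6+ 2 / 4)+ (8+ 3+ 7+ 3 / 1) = 20273 / 13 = 1559.46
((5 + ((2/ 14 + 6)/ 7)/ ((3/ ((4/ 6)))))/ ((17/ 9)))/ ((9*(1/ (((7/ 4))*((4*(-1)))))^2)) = 2291/ 153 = 14.97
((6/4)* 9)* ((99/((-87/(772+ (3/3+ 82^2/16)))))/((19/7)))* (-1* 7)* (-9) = -1875459663/4408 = -425467.26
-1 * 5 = -5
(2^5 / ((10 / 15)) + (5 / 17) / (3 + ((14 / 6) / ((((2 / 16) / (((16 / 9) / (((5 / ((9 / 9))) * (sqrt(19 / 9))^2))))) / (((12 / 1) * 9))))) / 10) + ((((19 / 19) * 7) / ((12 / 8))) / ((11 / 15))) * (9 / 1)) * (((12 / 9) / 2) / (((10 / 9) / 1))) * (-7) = -2419021381 / 5470685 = -442.18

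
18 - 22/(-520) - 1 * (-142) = 41611/260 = 160.04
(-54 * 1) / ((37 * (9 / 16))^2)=-512 / 4107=-0.12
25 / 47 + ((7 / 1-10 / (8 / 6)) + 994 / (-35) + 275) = 115917 / 470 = 246.63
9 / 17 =0.53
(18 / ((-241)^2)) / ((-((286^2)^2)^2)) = -9 / 1299967080069100441251968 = -0.00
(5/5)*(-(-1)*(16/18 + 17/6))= 67/18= 3.72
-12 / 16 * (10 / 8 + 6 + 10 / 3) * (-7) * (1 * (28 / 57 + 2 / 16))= 249809 / 7296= 34.24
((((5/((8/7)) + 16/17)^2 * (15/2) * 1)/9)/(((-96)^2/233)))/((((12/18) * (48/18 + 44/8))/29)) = 5886799755/1856110592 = 3.17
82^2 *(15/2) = 50430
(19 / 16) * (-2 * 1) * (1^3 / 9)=-19 / 72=-0.26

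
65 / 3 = 21.67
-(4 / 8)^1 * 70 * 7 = -245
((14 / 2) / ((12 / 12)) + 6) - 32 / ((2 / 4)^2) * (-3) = 397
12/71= 0.17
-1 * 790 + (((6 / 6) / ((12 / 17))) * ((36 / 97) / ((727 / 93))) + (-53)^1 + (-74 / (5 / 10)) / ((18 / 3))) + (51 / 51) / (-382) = -70115061653 / 80814774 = -867.60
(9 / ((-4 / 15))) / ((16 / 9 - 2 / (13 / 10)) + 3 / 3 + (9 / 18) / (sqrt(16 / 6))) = -18322200 / 631733 + 1848015* sqrt(6) / 631733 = -21.84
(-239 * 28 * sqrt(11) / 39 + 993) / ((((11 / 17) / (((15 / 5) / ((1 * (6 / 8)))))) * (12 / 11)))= 5627 -113764 * sqrt(11) / 117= 2402.11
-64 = -64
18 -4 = 14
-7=-7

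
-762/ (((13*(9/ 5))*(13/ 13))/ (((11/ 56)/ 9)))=-6985/ 9828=-0.71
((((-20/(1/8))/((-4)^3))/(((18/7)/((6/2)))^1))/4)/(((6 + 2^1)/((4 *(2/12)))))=35/576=0.06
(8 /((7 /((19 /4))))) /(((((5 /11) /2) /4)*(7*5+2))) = 3344 /1295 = 2.58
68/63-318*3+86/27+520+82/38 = -1535431/3591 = -427.58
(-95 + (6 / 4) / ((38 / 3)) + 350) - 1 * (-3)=19617 / 76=258.12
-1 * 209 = -209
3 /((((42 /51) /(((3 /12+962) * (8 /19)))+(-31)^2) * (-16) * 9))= -21811 /1006099936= -0.00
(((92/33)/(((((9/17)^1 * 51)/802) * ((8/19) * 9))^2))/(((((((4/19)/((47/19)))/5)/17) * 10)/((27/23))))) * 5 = 231906398195/2309472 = 100415.33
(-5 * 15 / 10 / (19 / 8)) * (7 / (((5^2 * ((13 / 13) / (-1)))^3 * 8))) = 21 / 118750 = 0.00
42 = 42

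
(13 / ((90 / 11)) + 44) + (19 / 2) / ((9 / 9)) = 2479 / 45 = 55.09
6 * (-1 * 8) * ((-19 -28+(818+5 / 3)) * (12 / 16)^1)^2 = -16119372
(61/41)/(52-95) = -61/1763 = -0.03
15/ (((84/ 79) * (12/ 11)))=4345/ 336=12.93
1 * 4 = 4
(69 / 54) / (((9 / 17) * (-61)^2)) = 391 / 602802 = 0.00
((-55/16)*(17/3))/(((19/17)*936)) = -15895/853632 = -0.02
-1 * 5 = -5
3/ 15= 1/ 5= 0.20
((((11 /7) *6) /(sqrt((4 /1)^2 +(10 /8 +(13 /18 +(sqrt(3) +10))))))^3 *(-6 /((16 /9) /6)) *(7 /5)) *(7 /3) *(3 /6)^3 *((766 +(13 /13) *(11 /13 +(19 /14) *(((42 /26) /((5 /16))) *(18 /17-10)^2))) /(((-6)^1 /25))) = 31114115200377 /(3757 *(36 *sqrt(3) +1007)^(3 /2)) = 236828.58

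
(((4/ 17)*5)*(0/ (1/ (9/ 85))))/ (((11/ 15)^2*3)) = 0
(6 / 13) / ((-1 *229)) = -6 / 2977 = -0.00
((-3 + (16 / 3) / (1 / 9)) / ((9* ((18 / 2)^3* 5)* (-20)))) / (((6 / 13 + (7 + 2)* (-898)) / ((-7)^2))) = 637 / 1531774800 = 0.00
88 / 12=22 / 3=7.33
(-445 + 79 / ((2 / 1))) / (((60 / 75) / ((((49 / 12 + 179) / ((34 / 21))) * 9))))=-561256605 / 1088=-515860.85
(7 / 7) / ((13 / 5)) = 5 / 13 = 0.38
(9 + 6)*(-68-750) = -12270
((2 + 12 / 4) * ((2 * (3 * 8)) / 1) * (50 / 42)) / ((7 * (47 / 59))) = 51.24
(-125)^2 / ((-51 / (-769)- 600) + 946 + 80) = 2403125 / 65529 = 36.67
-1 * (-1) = 1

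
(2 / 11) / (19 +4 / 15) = 0.01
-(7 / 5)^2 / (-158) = 49 / 3950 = 0.01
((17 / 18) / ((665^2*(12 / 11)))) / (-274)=-187 / 26172644400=-0.00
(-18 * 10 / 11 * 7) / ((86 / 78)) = -103.89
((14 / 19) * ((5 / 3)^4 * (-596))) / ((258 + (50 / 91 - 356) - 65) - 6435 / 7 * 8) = 474565000 / 1052711397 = 0.45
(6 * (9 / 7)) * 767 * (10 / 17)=414180 / 119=3480.50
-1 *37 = -37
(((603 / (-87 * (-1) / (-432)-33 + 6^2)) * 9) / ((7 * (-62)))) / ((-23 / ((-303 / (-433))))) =118395432 / 870924509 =0.14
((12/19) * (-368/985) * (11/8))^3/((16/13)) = -181894119264/6554951675875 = -0.03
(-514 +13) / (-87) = 167 / 29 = 5.76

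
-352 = -352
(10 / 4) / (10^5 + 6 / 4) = 5 / 200003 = 0.00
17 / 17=1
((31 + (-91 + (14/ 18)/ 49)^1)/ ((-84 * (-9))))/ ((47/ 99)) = -41569/ 248724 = -0.17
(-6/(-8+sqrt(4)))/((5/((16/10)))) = 8/25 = 0.32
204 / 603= 68 / 201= 0.34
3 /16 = 0.19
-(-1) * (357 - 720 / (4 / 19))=-3063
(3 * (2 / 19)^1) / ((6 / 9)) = 9 / 19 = 0.47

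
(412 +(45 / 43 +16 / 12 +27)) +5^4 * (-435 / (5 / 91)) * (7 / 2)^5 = -10728042834859 / 4128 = -2598847585.96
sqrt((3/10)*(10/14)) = sqrt(42)/14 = 0.46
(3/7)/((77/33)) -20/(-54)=733/1323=0.55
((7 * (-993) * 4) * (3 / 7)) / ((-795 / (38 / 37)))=15.39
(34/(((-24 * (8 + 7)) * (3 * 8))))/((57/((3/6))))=-0.00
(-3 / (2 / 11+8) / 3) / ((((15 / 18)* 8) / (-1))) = 11 / 600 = 0.02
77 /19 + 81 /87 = 2746 /551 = 4.98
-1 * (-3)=3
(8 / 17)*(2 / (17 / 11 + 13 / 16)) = 2816 / 7055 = 0.40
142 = 142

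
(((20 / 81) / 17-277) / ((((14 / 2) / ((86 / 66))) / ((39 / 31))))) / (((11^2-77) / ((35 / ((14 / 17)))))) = -152291165 / 2430648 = -62.65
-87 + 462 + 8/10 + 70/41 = 77389/205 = 377.51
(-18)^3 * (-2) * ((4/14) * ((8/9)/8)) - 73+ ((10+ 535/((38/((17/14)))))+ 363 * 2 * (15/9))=116613/76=1534.38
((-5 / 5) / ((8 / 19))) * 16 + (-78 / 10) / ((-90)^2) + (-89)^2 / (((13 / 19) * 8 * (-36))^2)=-66227548171 / 1752192000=-37.80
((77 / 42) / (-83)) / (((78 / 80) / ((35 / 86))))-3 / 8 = -1283519 / 3340584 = -0.38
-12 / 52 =-3 / 13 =-0.23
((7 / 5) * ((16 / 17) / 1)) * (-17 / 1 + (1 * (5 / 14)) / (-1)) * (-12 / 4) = 68.61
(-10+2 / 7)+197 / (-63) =-809 / 63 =-12.84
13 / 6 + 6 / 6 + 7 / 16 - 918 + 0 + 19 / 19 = -43843 / 48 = -913.40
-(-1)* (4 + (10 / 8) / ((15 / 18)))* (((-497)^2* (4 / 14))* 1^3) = 388157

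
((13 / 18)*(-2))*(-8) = 104 / 9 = 11.56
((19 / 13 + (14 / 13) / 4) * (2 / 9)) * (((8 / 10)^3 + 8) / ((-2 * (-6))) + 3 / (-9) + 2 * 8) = 2047 / 325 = 6.30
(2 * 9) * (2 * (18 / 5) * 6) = 3888 / 5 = 777.60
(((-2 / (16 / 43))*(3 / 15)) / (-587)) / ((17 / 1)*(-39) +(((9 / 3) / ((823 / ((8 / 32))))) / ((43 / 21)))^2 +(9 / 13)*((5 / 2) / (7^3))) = -0.00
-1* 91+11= -80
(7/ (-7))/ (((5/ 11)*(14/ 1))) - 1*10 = -10.16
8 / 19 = 0.42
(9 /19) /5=9 /95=0.09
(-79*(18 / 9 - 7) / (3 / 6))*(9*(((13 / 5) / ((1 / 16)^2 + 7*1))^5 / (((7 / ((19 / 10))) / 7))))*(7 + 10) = 93753763669850198114304 / 57909720588725603125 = 1618.96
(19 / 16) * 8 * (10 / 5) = 19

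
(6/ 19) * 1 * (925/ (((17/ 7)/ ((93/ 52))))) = 1806525/ 8398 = 215.11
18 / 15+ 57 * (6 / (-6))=-279 / 5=-55.80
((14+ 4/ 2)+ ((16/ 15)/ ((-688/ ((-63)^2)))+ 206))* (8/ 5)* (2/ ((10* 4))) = 92814/ 5375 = 17.27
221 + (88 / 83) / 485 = 8896443 / 40255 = 221.00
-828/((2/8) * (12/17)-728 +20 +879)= -2346/485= -4.84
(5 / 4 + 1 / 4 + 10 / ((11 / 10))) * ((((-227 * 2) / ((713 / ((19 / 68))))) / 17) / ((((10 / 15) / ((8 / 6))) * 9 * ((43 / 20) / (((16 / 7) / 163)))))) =-160788640 / 1000867684509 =-0.00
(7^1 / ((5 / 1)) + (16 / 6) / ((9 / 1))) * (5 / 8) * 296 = 8473 / 27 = 313.81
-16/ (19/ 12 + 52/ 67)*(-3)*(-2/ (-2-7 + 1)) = 9648/ 1897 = 5.09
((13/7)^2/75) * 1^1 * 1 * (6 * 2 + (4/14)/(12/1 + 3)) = 213278/385875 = 0.55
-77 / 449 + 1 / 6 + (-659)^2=1169953001 / 2694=434281.00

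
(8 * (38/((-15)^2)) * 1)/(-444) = -76/24975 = -0.00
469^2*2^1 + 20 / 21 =9238382 / 21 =439922.95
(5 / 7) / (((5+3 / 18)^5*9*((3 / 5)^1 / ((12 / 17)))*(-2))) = -0.00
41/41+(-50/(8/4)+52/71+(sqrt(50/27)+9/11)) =-17533/781+5 * sqrt(6)/9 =-21.09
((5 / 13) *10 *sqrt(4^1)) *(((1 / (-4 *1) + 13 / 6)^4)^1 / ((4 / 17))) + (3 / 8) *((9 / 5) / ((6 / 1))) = 594813757 / 1347840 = 441.31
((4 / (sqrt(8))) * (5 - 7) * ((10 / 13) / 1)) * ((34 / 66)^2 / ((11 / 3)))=-5780 * sqrt(2) / 51909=-0.16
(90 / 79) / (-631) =-90 / 49849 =-0.00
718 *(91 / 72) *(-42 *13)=-495479.83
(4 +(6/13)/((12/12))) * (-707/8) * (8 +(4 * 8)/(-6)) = -41006/39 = -1051.44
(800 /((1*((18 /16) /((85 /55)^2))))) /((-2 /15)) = -4624000 /363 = -12738.29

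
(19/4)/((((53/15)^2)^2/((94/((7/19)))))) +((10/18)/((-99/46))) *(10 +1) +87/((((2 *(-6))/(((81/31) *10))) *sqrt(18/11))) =44167955555/8947805454- 3915 *sqrt(22)/124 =-143.15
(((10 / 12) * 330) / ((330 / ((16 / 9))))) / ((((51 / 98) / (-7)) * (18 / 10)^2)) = -686000 / 111537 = -6.15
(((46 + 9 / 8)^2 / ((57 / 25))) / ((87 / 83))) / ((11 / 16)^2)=40678300 / 20691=1965.99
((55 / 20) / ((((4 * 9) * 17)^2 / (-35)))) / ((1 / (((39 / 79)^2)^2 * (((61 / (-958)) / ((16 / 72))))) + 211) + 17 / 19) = -22939823907 / 13670022733411712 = -0.00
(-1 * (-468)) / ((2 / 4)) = 936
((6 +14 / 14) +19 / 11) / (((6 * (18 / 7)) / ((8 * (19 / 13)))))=8512 / 1287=6.61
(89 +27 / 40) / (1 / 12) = 10761 / 10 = 1076.10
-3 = -3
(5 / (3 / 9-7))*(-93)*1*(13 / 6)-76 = 601 / 8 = 75.12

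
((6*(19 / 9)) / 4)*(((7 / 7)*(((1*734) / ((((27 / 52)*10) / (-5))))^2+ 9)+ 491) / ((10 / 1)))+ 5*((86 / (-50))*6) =346222529 / 2187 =158309.34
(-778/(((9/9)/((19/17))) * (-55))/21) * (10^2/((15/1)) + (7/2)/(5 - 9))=1027349/235620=4.36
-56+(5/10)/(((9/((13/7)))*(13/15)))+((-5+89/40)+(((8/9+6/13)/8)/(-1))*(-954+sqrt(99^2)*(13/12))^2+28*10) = -10553810479/87360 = -120808.27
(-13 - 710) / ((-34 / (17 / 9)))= 241 / 6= 40.17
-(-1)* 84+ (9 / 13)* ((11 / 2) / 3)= 2217 / 26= 85.27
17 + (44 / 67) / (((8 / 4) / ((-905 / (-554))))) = 325458 / 18559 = 17.54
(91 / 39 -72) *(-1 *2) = 139.33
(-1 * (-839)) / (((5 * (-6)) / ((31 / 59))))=-26009 / 1770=-14.69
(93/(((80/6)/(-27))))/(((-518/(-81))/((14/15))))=-203391/7400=-27.49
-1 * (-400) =400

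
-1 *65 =-65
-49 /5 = -9.80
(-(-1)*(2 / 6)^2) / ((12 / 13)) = 13 / 108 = 0.12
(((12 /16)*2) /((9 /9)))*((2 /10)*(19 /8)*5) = 57 /16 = 3.56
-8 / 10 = -4 / 5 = -0.80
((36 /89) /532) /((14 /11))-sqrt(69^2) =-11434443 /165718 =-69.00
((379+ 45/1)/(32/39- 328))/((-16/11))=2067/2320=0.89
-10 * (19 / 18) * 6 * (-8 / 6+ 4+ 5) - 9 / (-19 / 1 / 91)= -75659 / 171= -442.45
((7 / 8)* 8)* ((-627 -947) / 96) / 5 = -5509 / 240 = -22.95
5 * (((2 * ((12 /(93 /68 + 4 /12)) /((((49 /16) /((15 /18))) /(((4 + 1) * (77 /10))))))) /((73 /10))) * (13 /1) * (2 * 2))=5264.61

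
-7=-7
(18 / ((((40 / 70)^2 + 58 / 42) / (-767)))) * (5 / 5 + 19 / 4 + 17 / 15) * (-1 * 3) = 419088033 / 2510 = 166967.34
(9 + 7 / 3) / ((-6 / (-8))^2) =544 / 27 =20.15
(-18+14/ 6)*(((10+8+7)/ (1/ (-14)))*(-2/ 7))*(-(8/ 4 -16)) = -65800/ 3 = -21933.33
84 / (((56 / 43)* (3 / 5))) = 215 / 2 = 107.50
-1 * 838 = -838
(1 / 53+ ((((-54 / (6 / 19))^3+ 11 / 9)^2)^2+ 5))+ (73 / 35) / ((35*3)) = 266277760763729082602980287417608153 / 425972925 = 625104895490080930854890100.00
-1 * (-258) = 258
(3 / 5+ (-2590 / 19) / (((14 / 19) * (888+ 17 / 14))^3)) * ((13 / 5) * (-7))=-526702884853327 / 48232903871225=-10.92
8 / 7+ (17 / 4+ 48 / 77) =1853 / 308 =6.02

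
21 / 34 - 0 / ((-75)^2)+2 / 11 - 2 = -449 / 374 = -1.20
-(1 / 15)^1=-0.07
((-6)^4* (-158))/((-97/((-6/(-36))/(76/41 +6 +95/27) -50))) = -128853437904/1221133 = -105519.58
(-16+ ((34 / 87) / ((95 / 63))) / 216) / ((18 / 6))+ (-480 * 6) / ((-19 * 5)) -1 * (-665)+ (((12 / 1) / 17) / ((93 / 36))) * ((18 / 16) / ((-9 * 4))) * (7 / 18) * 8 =108187616413 / 156803580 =689.96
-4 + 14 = 10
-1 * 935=-935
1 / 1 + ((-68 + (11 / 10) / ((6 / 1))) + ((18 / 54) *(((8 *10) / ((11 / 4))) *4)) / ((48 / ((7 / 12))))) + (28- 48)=-512891 / 5940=-86.35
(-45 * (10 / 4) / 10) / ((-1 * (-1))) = -45 / 4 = -11.25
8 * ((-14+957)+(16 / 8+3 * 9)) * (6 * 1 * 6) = 279936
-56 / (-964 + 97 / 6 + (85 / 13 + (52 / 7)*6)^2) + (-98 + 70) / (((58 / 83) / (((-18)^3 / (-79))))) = -560424447758112 / 189458274869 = -2958.04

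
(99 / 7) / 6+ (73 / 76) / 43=54433 / 22876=2.38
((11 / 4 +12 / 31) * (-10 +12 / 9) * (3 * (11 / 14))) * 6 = -166881 / 434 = -384.52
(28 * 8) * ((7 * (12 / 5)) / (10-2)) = 2352 / 5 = 470.40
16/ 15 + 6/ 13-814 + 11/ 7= -1106879/ 1365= -810.90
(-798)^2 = 636804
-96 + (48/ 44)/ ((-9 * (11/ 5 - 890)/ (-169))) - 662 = -111040526/ 146487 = -758.02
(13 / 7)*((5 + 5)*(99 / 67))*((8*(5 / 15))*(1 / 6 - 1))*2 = -121.96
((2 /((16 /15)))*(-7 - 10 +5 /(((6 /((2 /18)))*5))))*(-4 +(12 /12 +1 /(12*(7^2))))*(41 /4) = 47345365 /48384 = 978.53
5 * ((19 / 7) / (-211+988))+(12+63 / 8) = 865561 / 43512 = 19.89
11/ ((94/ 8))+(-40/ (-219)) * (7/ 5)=12268/ 10293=1.19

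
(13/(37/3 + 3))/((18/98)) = 637/138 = 4.62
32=32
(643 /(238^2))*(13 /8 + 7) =44367 /453152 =0.10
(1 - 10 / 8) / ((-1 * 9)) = 1 / 36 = 0.03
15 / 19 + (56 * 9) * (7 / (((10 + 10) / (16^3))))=68640843 / 95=722535.19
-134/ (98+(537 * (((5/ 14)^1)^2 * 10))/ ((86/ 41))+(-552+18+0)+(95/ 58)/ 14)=8187802/ 6680853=1.23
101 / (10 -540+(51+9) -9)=-101 / 479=-0.21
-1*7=-7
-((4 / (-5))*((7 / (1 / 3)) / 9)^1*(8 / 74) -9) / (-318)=-5107 / 176490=-0.03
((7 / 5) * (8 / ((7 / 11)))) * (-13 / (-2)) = 572 / 5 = 114.40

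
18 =18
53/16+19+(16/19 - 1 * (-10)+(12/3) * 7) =18591/304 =61.15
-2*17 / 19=-34 / 19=-1.79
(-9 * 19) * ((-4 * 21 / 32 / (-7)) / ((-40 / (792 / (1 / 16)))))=101574 / 5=20314.80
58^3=195112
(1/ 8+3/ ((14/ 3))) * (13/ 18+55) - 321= -280439/ 1008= -278.21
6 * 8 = 48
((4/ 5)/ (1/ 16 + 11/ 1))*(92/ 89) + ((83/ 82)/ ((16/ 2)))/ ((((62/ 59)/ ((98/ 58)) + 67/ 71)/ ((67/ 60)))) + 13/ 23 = 371826079306771/ 509200417284800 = 0.73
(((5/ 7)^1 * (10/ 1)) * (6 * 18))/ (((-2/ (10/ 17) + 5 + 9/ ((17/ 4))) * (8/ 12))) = 311.26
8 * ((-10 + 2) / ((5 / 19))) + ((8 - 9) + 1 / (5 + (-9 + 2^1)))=-2447 / 10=-244.70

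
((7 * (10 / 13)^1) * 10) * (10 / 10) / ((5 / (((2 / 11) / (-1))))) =-280 / 143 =-1.96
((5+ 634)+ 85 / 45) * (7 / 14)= 2884 / 9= 320.44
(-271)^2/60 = 1224.02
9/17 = 0.53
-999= -999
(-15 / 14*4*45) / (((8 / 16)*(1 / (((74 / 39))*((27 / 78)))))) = -299700 / 1183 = -253.34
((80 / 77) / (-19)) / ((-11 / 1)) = 80 / 16093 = 0.00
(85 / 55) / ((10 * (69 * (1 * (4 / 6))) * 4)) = 17 / 20240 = 0.00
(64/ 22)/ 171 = 32/ 1881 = 0.02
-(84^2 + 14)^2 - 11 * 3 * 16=-49985428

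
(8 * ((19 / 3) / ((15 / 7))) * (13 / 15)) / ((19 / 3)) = 728 / 225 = 3.24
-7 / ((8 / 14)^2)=-343 / 16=-21.44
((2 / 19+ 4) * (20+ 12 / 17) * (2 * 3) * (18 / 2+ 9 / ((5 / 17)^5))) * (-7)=-14768230853376 / 1009375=-14631064.62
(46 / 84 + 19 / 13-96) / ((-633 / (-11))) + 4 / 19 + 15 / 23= -116392447 / 151035066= -0.77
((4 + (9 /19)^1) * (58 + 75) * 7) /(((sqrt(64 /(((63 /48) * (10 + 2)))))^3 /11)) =8659035 * sqrt(7) /4096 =5593.18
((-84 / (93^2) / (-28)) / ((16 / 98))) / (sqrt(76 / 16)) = 49*sqrt(19) / 219108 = 0.00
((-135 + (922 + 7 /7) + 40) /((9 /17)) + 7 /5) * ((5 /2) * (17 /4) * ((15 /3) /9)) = 221765 /24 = 9240.21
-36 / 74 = -18 / 37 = -0.49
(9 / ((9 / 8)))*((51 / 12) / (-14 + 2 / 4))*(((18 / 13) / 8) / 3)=-17 / 117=-0.15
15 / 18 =5 / 6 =0.83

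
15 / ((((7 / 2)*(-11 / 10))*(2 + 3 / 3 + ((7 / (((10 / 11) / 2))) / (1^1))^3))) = -9375 / 8795479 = -0.00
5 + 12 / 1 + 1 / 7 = 120 / 7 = 17.14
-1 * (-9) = 9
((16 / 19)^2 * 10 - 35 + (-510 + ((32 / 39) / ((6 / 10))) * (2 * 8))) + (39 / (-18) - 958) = -124700089 / 84474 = -1476.19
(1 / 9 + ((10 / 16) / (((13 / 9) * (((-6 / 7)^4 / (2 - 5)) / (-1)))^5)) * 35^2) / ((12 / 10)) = 2443638575839610600065 / 4541132625149952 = 538112.14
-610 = -610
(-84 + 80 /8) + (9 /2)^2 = -215 /4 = -53.75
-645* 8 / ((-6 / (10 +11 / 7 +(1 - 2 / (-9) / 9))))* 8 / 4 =12284240 / 567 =21665.33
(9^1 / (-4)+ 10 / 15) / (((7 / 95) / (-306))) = 92055 / 14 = 6575.36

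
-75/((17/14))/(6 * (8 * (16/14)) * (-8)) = 1225/8704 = 0.14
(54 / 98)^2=729 / 2401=0.30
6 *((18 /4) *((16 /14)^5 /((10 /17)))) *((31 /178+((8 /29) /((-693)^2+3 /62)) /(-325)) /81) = 1211546579436167168 /6296671363151066625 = 0.19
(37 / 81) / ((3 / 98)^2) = 487.45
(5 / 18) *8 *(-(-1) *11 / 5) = 4.89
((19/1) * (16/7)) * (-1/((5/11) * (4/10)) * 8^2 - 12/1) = -15808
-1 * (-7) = 7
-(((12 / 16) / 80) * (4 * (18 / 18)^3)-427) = 34157 / 80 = 426.96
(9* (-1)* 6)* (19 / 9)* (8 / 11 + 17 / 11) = -2850 / 11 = -259.09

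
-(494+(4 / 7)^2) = -24222 / 49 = -494.33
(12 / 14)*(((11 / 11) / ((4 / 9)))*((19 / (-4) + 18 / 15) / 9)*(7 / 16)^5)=-511413 / 41943040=-0.01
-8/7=-1.14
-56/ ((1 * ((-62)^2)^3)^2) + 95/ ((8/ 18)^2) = 193954083880092493148633/ 403283345299737477632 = 480.94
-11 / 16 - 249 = -249.69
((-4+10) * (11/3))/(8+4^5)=11/516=0.02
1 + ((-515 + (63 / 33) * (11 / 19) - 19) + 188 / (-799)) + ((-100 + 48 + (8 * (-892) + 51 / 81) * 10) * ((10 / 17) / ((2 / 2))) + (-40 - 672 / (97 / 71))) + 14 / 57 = -36432066760 / 845937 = -43067.12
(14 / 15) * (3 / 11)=14 / 55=0.25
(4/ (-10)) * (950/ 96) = -95/ 24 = -3.96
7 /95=0.07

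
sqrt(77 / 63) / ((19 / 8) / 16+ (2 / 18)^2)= 3456 *sqrt(11) / 1667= 6.88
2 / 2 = 1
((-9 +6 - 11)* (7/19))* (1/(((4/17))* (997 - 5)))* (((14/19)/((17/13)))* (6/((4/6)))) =-40131/358112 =-0.11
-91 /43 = -2.12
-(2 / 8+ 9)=-37 / 4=-9.25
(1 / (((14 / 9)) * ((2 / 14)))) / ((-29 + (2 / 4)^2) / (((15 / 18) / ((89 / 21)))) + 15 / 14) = -63 / 2032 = -0.03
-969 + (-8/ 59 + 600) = -21779/ 59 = -369.14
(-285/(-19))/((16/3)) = 45/16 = 2.81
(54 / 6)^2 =81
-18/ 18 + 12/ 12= 0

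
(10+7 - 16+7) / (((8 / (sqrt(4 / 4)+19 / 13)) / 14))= 448 / 13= 34.46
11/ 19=0.58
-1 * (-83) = 83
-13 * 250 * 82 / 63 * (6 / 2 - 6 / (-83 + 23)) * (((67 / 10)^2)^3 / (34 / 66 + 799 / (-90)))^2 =-147236137198299832774944147867 / 95958577400000000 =-1534371821547.03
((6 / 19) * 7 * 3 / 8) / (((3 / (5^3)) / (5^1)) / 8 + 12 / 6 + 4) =26250 / 190019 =0.14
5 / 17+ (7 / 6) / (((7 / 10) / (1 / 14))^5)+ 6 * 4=99996291271 / 4116067914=24.29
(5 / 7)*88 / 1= 440 / 7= 62.86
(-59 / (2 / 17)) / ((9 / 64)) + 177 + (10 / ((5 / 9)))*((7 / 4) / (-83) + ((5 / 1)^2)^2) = 11743435 / 1494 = 7860.40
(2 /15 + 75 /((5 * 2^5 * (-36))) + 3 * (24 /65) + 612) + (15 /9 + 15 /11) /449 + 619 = 151906745929 /123277440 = 1232.23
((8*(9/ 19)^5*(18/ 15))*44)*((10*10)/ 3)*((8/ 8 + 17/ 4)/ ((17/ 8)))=34919216640/ 42093683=829.56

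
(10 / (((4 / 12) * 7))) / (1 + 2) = 10 / 7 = 1.43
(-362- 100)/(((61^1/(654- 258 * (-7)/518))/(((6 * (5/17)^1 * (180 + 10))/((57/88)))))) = -5817873600/2257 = -2577702.08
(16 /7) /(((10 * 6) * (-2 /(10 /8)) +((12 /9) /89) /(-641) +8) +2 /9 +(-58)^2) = 4107528 /5887513807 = 0.00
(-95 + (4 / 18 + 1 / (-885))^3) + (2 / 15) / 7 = -12441671125504 / 131006129625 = -94.97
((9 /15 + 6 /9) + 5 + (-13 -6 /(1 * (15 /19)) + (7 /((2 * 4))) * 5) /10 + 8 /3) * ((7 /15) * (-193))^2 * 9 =533749.61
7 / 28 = 0.25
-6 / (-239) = 6 / 239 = 0.03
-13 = -13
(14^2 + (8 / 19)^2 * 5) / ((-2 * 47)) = -35538 / 16967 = -2.09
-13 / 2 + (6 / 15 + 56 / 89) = -4869 / 890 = -5.47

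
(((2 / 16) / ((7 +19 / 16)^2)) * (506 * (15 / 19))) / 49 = 242880 / 15976891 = 0.02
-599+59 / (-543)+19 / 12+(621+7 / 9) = 158029 / 6516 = 24.25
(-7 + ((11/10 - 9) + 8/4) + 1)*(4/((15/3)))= -9.52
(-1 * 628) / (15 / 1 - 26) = 628 / 11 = 57.09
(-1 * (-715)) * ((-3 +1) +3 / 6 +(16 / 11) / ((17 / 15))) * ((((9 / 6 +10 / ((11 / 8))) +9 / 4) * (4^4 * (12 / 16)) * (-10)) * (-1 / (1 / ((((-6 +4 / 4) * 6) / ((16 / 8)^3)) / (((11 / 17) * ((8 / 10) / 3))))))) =8618146875 / 121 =71224354.34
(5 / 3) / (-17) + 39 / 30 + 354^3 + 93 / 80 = 180996414767 / 4080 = 44361866.36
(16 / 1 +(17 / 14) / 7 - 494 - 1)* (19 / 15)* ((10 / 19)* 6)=-93850 / 49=-1915.31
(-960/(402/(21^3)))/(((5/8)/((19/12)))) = -3753792/67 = -56026.75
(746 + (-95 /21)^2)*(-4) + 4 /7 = -1351792 /441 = -3065.29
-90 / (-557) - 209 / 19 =-6037 / 557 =-10.84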